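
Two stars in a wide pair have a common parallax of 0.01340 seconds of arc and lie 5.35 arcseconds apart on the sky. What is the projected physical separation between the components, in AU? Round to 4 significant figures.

399.3 AU

d = 1/p = 1/0.01340″ = 74.627 pc.
At distance d (pc), an angle of θ arcsec spans θ·d AU: s = 5.35 × 74.627 = 399.25 AU.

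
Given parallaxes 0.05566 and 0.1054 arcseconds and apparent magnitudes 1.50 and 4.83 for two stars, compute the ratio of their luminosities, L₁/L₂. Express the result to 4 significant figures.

L₁/L₂ = 77.02

d₁ = 1/p₁ = 1/0.05566″ = 17.966 pc; d₂ = 1/p₂ = 1/0.1054″ = 9.4877 pc.
M₁ = m₁ − 5 log₁₀ d₁ + 5 = 1.50 − 6.2723 + 5 = 0.2277.
M₂ = 4.83 − 4.8858 + 5 = 4.9442.
L₁/L₂ = 10^(0.4(M₂ − M₁)) = 10^(0.4 × 4.7165) = 10^1.88660 = 77.019.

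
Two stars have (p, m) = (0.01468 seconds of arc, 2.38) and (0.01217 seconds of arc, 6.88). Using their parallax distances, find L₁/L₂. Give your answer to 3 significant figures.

L₁/L₂ = 43.4

d₁ = 1/p₁ = 1/0.01468″ = 68.12 pc; d₂ = 1/p₂ = 1/0.01217″ = 82.169 pc.
M₁ = m₁ − 5 log₁₀ d₁ + 5 = 2.38 − 9.1664 + 5 = -1.7864.
M₂ = 6.88 − 9.5735 + 5 = 2.3065.
L₁/L₂ = 10^(0.4(M₂ − M₁)) = 10^(0.4 × 4.0929) = 10^1.63716 = 43.367.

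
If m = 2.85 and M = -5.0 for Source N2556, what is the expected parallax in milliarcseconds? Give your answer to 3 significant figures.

m − M = 2.85 − (-5.0) = 7.85.
d = 10^((m−M)/5 + 1) = 10^2.570 = 371.54 pc.
p = 1/d = 1/371.54 = 0.0026915 arcsec = 2.6915 mas.

2.69 mas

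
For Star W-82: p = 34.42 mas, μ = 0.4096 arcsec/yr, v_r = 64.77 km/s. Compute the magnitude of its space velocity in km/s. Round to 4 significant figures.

d = 1/p = 1/0.03442″ = 29.053 pc.
v_t = 4.740 μ d = 4.740 × 0.4096 × 29.053 = 56.407 km/s.
v = √(v_r² + v_t²) = √(64.77² + 56.407²) = √7376.9 = 85.889 km/s.

85.89 km/s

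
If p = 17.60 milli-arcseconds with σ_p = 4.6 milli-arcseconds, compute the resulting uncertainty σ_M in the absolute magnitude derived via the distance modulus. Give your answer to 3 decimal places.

σ_M = 0.568 mag

M = m − 5 log₁₀ d + 5 = m + 5 log₁₀ p + 5, so ∂M/∂p = 5/(p ln 10).
σ_M = (5/ln 10) · (σ_p/p) = 2.1715 × 4.6/17.60 = 2.1715 × 0.26136 = 0.56754.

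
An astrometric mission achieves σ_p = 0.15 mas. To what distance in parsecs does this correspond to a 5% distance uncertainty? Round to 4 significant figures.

333.3 pc

σ_d/d = σ_p/p, so the condition is σ_p/p ≤ 0.05, i.e. p ≥ σ_p/0.05.
p_min = 0.15/0.05 = 3 mas = 0.003 arcsec.
d_max = 1/p_min = 1/0.003 = 333.33 pc.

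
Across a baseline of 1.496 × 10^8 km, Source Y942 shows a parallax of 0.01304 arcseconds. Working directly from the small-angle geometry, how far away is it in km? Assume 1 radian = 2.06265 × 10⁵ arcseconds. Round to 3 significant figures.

2.37 × 10^15 km

θ = 0.01304″ = 0.01304/206265 = 6.3220 × 10^-8 rad.
d = B/θ = (1.496 × 10^8) / (6.3220 × 10^-8) = 2.3663 × 10^15 km.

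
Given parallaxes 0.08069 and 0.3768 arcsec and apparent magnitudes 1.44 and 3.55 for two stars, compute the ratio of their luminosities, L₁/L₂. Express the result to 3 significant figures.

L₁/L₂ = 152

d₁ = 1/p₁ = 1/0.08069″ = 12.393 pc; d₂ = 1/p₂ = 1/0.3768″ = 2.6539 pc.
M₁ = m₁ − 5 log₁₀ d₁ + 5 = 1.44 − 5.4659 + 5 = 0.9741.
M₂ = 3.55 − 2.1194 + 5 = 6.4306.
L₁/L₂ = 10^(0.4(M₂ − M₁)) = 10^(0.4 × 5.4565) = 10^2.18260 = 152.26.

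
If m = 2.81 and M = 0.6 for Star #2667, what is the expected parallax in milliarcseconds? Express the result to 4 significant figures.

m − M = 2.81 − 0.6 = 2.21.
d = 10^((m−M)/5 + 1) = 10^1.442 = 27.669 pc.
p = 1/d = 1/27.669 = 0.036142 arcsec = 36.142 mas.

36.14 mas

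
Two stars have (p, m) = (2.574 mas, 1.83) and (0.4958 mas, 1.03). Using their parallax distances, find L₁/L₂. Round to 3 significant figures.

L₁/L₂ = 0.0178

d₁ = 1/p₁ = 1/0.002574″ = 388.5 pc; d₂ = 1/p₂ = 1/0.0004958″ = 2016.9 pc.
M₁ = m₁ − 5 log₁₀ d₁ + 5 = 1.83 − 12.9470 + 5 = -6.1170.
M₂ = 1.03 − 16.5234 + 5 = -10.4934.
L₁/L₂ = 10^(0.4(M₂ − M₁)) = 10^(0.4 × (-4.3764)) = 10^(-1.75056) = 0.01776.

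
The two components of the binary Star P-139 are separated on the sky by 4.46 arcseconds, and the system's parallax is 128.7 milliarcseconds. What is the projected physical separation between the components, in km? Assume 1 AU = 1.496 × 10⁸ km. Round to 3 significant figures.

5.18 × 10^9 km

d = 1/p = 1/0.1287″ = 7.77 pc.
At distance d (pc), an angle of θ arcsec spans θ·d AU: s = 4.46 × 7.77 = 34.654 AU.
= 34.654 × 1.496 × 10⁸ km = 5.1842 × 10^9 km.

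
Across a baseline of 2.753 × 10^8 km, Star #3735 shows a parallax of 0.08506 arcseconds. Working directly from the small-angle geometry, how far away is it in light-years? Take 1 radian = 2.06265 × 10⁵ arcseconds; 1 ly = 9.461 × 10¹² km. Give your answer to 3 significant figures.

θ = 0.08506″ = 0.08506/206265 = 4.1238 × 10^-7 rad.
d = B/θ = (2.753 × 10^8) / (4.1238 × 10^-7) = 6.6759 × 10^14 km = (6.6759 × 10^14) / (9.461 × 10^12) ly = 70.562 ly.

70.6 ly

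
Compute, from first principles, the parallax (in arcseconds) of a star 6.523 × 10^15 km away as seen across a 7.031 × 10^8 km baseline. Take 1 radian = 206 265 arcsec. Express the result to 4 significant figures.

0.02223 arcsec

θ ≈ B/d = (7.031 × 10^8) / (6.523 × 10^15) = 1.0779 × 10^-7 rad.
In arcseconds: 1.0779 × 10^-7 × 206265 = 0.022233″.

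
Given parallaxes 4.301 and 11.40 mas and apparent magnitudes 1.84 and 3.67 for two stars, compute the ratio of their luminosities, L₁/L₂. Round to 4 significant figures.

d₁ = 1/p₁ = 1/0.004301″ = 232.5 pc; d₂ = 1/p₂ = 1/0.01140″ = 87.719 pc.
M₁ = m₁ − 5 log₁₀ d₁ + 5 = 1.84 − 11.8321 + 5 = -4.9921.
M₂ = 3.67 − 9.7155 + 5 = -1.0455.
L₁/L₂ = 10^(0.4(M₂ − M₁)) = 10^(0.4 × 3.9466) = 10^1.57864 = 37.9.

L₁/L₂ = 37.90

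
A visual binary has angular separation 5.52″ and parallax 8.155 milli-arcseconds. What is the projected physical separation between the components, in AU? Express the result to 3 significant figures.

677 AU

d = 1/p = 1/0.008155″ = 122.62 pc.
At distance d (pc), an angle of θ arcsec spans θ·d AU: s = 5.52 × 122.62 = 676.86 AU.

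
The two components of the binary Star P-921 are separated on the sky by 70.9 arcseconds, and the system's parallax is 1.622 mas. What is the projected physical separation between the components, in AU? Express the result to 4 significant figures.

d = 1/p = 1/0.001622″ = 616.52 pc.
At distance d (pc), an angle of θ arcsec spans θ·d AU: s = 70.9 × 616.52 = 43711 AU.

43710 AU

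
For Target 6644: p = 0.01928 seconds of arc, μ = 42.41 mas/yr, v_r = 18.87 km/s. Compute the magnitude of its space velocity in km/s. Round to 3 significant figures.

d = 1/p = 1/0.01928″ = 51.867 pc.
μ = 42.41 mas/yr = 0.04241 ″/yr.
v_t = 4.740 μ d = 4.740 × 0.04241 × 51.867 = 10.426 km/s.
v = √(v_r² + v_t²) = √(18.87² + 10.426²) = √464.778 = 21.559 km/s.

21.6 km/s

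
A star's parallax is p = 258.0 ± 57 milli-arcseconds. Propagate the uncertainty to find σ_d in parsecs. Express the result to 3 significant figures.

d = 1/p, so σ_d = σ_p / p².
σ_d = 0.0570 / (0.2580)² = 0.0570 / 0.066564 = 0.85632 pc.

0.856 pc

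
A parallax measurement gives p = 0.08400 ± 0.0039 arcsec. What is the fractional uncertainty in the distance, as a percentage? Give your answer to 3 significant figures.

For d = 1/p, |σ_d/d| = |σ_p/p|.
σ_p/p = 0.0039 / 0.08400 = 0.046429 = 4.6429%.

4.64%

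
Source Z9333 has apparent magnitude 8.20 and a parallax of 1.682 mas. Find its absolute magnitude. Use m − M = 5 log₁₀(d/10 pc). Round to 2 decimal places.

M = -0.67

d = 1/p = 1/0.001682″ = 594.53 pc.
m − M = 5 log₁₀(594.53) − 5 = 13.8709 − 5 = 8.8709.
M = m − (m − M) = 8.20 − 8.8709 = -0.67.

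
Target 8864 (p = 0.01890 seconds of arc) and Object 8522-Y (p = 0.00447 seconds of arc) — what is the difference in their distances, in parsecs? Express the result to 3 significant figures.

d_A = 1/0.01890″ = 52.91 pc; d_B = 1/0.004470″ = 223.71 pc.
|d_B − d_A| = |223.71 − 52.91| = 170.8 pc.

171 pc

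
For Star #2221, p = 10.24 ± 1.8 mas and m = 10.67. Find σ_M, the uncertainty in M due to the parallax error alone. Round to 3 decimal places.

M = m − 5 log₁₀ d + 5 = m + 5 log₁₀ p + 5, so ∂M/∂p = 5/(p ln 10).
σ_M = (5/ln 10) · (σ_p/p) = 2.1715 × 1.8/10.24 = 2.1715 × 0.17578 = 0.38171.

σ_M = 0.382 mag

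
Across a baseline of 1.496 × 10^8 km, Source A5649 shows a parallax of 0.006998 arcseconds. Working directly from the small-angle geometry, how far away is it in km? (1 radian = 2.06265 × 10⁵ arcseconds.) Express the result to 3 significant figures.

4.41 × 10^15 km

θ = 0.006998″ = 0.006998/206265 = 3.3927 × 10^-8 rad.
d = B/θ = (1.496 × 10^8) / (3.3927 × 10^-8) = 4.4095 × 10^15 km.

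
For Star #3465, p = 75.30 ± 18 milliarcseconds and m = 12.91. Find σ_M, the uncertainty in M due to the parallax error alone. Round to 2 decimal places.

M = m − 5 log₁₀ d + 5 = m + 5 log₁₀ p + 5, so ∂M/∂p = 5/(p ln 10).
σ_M = (5/ln 10) · (σ_p/p) = 2.1715 × 18/75.30 = 2.1715 × 0.23904 = 0.51908.

σ_M = 0.52 mag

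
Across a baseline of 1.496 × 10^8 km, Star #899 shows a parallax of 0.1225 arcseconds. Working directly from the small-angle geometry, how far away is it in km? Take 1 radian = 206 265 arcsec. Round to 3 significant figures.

θ = 0.1225″ = 0.1225/206265 = 5.9390 × 10^-7 rad.
d = B/θ = (1.496 × 10^8) / (5.9390 × 10^-7) = 2.5189 × 10^14 km.

2.52 × 10^14 km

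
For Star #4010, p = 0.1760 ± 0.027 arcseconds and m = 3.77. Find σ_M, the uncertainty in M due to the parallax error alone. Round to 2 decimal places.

σ_M = 0.33 mag

M = m − 5 log₁₀ d + 5 = m + 5 log₁₀ p + 5, so ∂M/∂p = 5/(p ln 10).
σ_M = (5/ln 10) · (σ_p/p) = 2.1715 × 0.027/0.1760 = 2.1715 × 0.15341 = 0.33313.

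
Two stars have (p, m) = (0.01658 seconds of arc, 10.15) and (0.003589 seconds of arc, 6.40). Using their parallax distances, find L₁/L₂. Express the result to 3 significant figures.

L₁/L₂ = 0.00148

d₁ = 1/p₁ = 1/0.01658″ = 60.314 pc; d₂ = 1/p₂ = 1/0.003589″ = 278.63 pc.
M₁ = m₁ − 5 log₁₀ d₁ + 5 = 10.15 − 8.9021 + 5 = 6.2479.
M₂ = 6.40 − 12.2251 + 5 = -0.8251.
L₁/L₂ = 10^(0.4(M₂ − M₁)) = 10^(0.4 × (-7.0730)) = 10^(-2.82920) = 0.0014818.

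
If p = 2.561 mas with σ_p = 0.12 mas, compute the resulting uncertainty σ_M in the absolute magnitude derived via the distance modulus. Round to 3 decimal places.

M = m − 5 log₁₀ d + 5 = m + 5 log₁₀ p + 5, so ∂M/∂p = 5/(p ln 10).
σ_M = (5/ln 10) · (σ_p/p) = 2.1715 × 0.12/2.561 = 2.1715 × 0.046857 = 0.10175.

σ_M = 0.102 mag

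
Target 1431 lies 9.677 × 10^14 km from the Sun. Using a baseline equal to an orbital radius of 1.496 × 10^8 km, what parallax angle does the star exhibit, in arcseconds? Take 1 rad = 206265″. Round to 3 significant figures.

0.0319 arcsec

θ ≈ B/d = (1.496 × 10^8) / (9.677 × 10^14) = 1.5459 × 10^-7 rad.
In arcseconds: 1.5459 × 10^-7 × 206265 = 0.031887″.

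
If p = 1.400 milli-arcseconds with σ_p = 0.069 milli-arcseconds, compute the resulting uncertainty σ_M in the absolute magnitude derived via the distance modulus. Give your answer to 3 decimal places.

M = m − 5 log₁₀ d + 5 = m + 5 log₁₀ p + 5, so ∂M/∂p = 5/(p ln 10).
σ_M = (5/ln 10) · (σ_p/p) = 2.1715 × 0.069/1.400 = 2.1715 × 0.049286 = 0.10702.

σ_M = 0.107 mag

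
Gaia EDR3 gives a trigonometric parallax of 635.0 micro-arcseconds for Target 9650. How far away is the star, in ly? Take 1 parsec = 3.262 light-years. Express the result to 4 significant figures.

p = 635.0 micro-arcseconds = 0.0006350 arcsec.
d = 1/p = 1/0.0006350 = 1574.8 pc.
In light-years: 1574.8 × 3.262 = 5137 ly.

5137 ly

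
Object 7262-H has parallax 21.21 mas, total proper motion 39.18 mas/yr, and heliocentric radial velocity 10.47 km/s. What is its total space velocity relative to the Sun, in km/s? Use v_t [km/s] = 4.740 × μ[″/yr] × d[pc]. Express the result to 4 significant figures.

13.65 km/s

d = 1/p = 1/0.02121″ = 47.148 pc.
μ = 39.18 mas/yr = 0.03918 ″/yr.
v_t = 4.740 μ d = 4.740 × 0.03918 × 47.148 = 8.756 km/s.
v = √(v_r² + v_t²) = √(10.47² + 8.756²) = √186.288 = 13.649 km/s.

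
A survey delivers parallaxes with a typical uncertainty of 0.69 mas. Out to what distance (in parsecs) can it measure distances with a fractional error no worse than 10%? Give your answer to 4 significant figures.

144.9 pc

σ_d/d = σ_p/p, so the condition is σ_p/p ≤ 0.10, i.e. p ≥ σ_p/0.10.
p_min = 0.69/0.10 = 6.9 mas = 0.0069 arcsec.
d_max = 1/p_min = 1/0.0069 = 144.93 pc.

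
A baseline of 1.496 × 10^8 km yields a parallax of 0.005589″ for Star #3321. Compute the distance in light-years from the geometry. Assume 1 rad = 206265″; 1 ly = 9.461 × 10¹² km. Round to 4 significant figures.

θ = 0.005589″ = 0.005589/206265 = 2.7096 × 10^-8 rad.
d = B/θ = (1.496 × 10^8) / (2.7096 × 10^-8) = 5.5211 × 10^15 km = (5.5211 × 10^15) / (9.461 × 10^12) ly = 583.56 ly.

583.6 ly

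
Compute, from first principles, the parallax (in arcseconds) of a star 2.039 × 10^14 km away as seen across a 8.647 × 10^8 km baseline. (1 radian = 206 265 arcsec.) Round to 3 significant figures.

θ ≈ B/d = (8.647 × 10^8) / (2.039 × 10^14) = 4.2408 × 10^-6 rad.
In arcseconds: 4.2408 × 10^-6 × 206265 = 0.87473″.

0.875 arcsec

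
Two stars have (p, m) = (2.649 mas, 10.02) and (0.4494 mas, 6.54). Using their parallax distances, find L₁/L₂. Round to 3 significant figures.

L₁/L₂ = 0.00117

d₁ = 1/p₁ = 1/0.002649″ = 377.5 pc; d₂ = 1/p₂ = 1/0.0004494″ = 2225.2 pc.
M₁ = m₁ − 5 log₁₀ d₁ + 5 = 10.02 − 12.8846 + 5 = 2.1354.
M₂ = 6.54 − 16.7368 + 5 = -5.1968.
L₁/L₂ = 10^(0.4(M₂ − M₁)) = 10^(0.4 × (-7.3322)) = 10^(-2.93288) = 0.0011671.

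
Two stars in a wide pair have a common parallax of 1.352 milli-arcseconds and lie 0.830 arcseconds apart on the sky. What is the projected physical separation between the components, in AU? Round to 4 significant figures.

613.9 AU

d = 1/p = 1/0.001352″ = 739.64 pc.
At distance d (pc), an angle of θ arcsec spans θ·d AU: s = 0.830 × 739.64 = 613.9 AU.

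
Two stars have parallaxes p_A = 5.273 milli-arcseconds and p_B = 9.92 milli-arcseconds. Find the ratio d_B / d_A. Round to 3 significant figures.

Since d = 1/p, d_B/d_A = p_A/p_B.
= 5.273 / 9.92 = 0.53155.

0.532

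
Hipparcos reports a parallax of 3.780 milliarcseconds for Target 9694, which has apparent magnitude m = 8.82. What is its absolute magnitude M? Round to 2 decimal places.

M = 1.71

d = 1/p = 1/0.003780″ = 264.55 pc.
m − M = 5 log₁₀(264.55) − 5 = 12.1125 − 5 = 7.1125.
M = m − (m − M) = 8.82 − 7.1125 = 1.71.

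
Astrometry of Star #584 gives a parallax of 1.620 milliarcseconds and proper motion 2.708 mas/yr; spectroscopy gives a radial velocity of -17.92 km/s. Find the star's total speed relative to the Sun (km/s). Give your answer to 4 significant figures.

19.59 km/s

d = 1/p = 1/0.001620″ = 617.28 pc.
μ = 2.708 mas/yr = 0.002708 ″/yr.
v_t = 4.740 μ d = 4.740 × 0.002708 × 617.28 = 7.9234 km/s.
v = √(v_r² + v_t²) = √((-17.92)² + 7.9234²) = √383.907 = 19.594 km/s.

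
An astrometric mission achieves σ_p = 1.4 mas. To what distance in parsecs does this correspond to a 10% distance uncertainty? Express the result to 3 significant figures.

σ_d/d = σ_p/p, so the condition is σ_p/p ≤ 0.10, i.e. p ≥ σ_p/0.10.
p_min = 1.4/0.10 = 14 mas = 0.014 arcsec.
d_max = 1/p_min = 1/0.014 = 71.429 pc.

71.4 pc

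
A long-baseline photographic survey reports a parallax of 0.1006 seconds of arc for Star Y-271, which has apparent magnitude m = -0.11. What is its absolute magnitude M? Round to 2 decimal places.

M = -0.10

d = 1/p = 1/0.1006″ = 9.9404 pc.
m − M = 5 log₁₀(9.9404) − 5 = 4.9870 − 5 = -0.0130.
M = m − (m − M) = -0.11 − (-0.0130) = -0.10.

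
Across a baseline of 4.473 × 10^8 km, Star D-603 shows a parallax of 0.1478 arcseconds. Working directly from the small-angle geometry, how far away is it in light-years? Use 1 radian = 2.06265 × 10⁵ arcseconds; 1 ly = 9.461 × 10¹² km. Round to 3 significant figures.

66.0 ly

θ = 0.1478″ = 0.1478/206265 = 7.1655 × 10^-7 rad.
d = B/θ = (4.473 × 10^8) / (7.1655 × 10^-7) = 6.2424 × 10^14 km = (6.2424 × 10^14) / (9.461 × 10^12) ly = 65.98 ly.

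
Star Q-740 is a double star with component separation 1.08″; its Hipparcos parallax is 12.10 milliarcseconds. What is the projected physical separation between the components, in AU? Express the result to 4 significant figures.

89.26 AU

d = 1/p = 1/0.01210″ = 82.645 pc.
At distance d (pc), an angle of θ arcsec spans θ·d AU: s = 1.08 × 82.645 = 89.257 AU.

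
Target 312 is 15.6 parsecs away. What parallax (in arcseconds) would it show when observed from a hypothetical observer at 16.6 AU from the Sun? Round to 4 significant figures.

p (arcsec) = B (AU) / d (pc).
p = 16.6 / 15.6 = 1.0641 arcsec.

1.064 arcsec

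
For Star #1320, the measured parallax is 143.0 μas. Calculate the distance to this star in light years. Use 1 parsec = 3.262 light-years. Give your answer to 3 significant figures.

p = 143.0 μas = 0.0001430 arcsec.
d = 1/p = 1/0.0001430 = 6993 pc.
In light-years: 6993 × 3.262 = 22811 ly.

22800 light years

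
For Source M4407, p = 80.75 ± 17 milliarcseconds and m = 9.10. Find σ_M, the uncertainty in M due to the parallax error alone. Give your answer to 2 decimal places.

σ_M = 0.46 mag

M = m − 5 log₁₀ d + 5 = m + 5 log₁₀ p + 5, so ∂M/∂p = 5/(p ln 10).
σ_M = (5/ln 10) · (σ_p/p) = 2.1715 × 17/80.75 = 2.1715 × 0.21053 = 0.45717.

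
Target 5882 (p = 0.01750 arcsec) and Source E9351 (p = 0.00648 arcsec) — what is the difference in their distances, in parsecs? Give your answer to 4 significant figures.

97.18 pc

d_A = 1/0.01750″ = 57.143 pc; d_B = 1/0.006480″ = 154.32 pc.
|d_B − d_A| = |154.32 − 57.143| = 97.177 pc.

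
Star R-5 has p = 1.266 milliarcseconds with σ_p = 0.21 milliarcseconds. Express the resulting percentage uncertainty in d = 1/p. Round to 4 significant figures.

For d = 1/p, |σ_d/d| = |σ_p/p|.
σ_p/p = 0.21 / 1.266 = 0.16588 = 16.588%.

16.59%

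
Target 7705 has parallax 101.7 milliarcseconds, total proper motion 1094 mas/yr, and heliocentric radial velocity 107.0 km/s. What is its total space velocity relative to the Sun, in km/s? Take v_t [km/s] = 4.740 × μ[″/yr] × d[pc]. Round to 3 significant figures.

119 km/s

d = 1/p = 1/0.1017″ = 9.8328 pc.
μ = 1094 mas/yr = 1.094 ″/yr.
v_t = 4.740 μ d = 4.740 × 1.094 × 9.8328 = 50.989 km/s.
v = √(v_r² + v_t²) = √(107.0² + 50.989²) = √14048.9 = 118.53 km/s.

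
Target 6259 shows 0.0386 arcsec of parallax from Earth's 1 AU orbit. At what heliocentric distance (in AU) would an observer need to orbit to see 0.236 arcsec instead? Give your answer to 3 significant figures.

Parallax scales linearly with baseline: p ∝ B, so B = p_target / p_Earth × 1 AU.
B = 0.236 / 0.0386 = 6.114 AU.

6.11 AU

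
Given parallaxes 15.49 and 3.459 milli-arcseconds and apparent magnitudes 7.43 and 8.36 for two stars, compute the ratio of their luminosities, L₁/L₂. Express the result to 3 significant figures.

L₁/L₂ = 0.117

d₁ = 1/p₁ = 1/0.01549″ = 64.558 pc; d₂ = 1/p₂ = 1/0.003459″ = 289.1 pc.
M₁ = m₁ − 5 log₁₀ d₁ + 5 = 7.43 − 9.0498 + 5 = 3.3802.
M₂ = 8.36 − 12.3052 + 5 = 1.0548.
L₁/L₂ = 10^(0.4(M₂ − M₁)) = 10^(0.4 × (-2.3254)) = 10^(-0.93016) = 0.11745.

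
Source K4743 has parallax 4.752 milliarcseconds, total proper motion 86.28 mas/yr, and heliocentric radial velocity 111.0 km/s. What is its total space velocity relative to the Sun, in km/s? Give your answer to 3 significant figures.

140 km/s

d = 1/p = 1/0.004752″ = 210.44 pc.
μ = 86.28 mas/yr = 0.08628 ″/yr.
v_t = 4.740 μ d = 4.740 × 0.08628 × 210.44 = 86.063 km/s.
v = √(v_r² + v_t²) = √(111.0² + 86.063²) = √19727.8 = 140.46 km/s.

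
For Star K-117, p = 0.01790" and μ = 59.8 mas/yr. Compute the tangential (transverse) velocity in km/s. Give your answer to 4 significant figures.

d = 1/p = 1/0.01790″ = 55.866 pc.
μ = 59.8 mas/yr = 0.0598 ″/yr.
v_t = 4.74 × μ × d = 4.74 × 0.0598 × 55.866 = 15.835 km/s.

15.84 km/s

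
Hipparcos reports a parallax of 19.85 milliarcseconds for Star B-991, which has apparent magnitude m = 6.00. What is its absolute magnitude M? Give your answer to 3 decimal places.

d = 1/p = 1/0.01985″ = 50.378 pc.
m − M = 5 log₁₀(50.378) − 5 = 8.5112 − 5 = 3.5112.
M = m − (m − M) = 6.00 − 3.5112 = 2.489.

M = 2.489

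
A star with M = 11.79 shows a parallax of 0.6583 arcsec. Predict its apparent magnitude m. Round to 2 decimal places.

m = 7.70

d = 1/p = 1/0.6583″ = 1.5191 pc.
m − M = 5 log₁₀ d − 5 = 5 log₁₀(1.5191) − 5 = 0.9079 − 5 = -4.0921.
m = M + (m − M) = 11.79 + (-4.0921) = 7.70.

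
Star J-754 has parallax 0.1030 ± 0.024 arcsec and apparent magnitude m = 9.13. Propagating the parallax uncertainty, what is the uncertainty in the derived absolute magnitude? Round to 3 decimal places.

M = m − 5 log₁₀ d + 5 = m + 5 log₁₀ p + 5, so ∂M/∂p = 5/(p ln 10).
σ_M = (5/ln 10) · (σ_p/p) = 2.1715 × 0.024/0.1030 = 2.1715 × 0.23301 = 0.50598.

σ_M = 0.506 mag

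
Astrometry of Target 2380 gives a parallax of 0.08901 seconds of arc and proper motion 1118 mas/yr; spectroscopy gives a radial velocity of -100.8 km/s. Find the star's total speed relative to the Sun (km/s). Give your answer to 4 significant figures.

d = 1/p = 1/0.08901″ = 11.235 pc.
μ = 1118 mas/yr = 1.118 ″/yr.
v_t = 4.740 μ d = 4.740 × 1.118 × 11.235 = 59.538 km/s.
v = √(v_r² + v_t²) = √((-100.8)² + 59.538²) = √13705.4 = 117.07 km/s.

117.1 km/s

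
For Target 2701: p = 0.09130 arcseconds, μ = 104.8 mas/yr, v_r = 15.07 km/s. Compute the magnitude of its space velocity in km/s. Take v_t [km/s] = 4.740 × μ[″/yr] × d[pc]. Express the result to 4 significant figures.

16.02 km/s

d = 1/p = 1/0.09130″ = 10.953 pc.
μ = 104.8 mas/yr = 0.1048 ″/yr.
v_t = 4.740 μ d = 4.740 × 0.1048 × 10.953 = 5.4409 km/s.
v = √(v_r² + v_t²) = √(15.07² + 5.4409²) = √256.708 = 16.022 km/s.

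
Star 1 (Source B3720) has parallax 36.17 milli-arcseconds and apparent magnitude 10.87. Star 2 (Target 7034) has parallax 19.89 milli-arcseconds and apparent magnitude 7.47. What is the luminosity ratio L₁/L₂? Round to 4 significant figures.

L₁/L₂ = 0.01320

d₁ = 1/p₁ = 1/0.03617″ = 27.647 pc; d₂ = 1/p₂ = 1/0.01989″ = 50.277 pc.
M₁ = m₁ − 5 log₁₀ d₁ + 5 = 10.87 − 7.2082 + 5 = 8.6618.
M₂ = 7.47 − 8.5068 + 5 = 3.9632.
L₁/L₂ = 10^(0.4(M₂ − M₁)) = 10^(0.4 × (-4.6986)) = 10^(-1.87944) = 0.0132.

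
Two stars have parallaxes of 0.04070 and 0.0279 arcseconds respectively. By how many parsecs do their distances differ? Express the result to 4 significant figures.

11.27 pc

d_A = 1/0.04070″ = 24.57 pc; d_B = 1/0.02790″ = 35.842 pc.
|d_B − d_A| = |35.842 − 24.57| = 11.272 pc.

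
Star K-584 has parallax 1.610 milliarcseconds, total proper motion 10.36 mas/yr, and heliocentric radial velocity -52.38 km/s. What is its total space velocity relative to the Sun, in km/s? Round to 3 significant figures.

60.6 km/s

d = 1/p = 1/0.001610″ = 621.12 pc.
μ = 10.36 mas/yr = 0.01036 ″/yr.
v_t = 4.740 μ d = 4.740 × 0.01036 × 621.12 = 30.501 km/s.
v = √(v_r² + v_t²) = √((-52.38)² + 30.501²) = √3673.98 = 60.613 km/s.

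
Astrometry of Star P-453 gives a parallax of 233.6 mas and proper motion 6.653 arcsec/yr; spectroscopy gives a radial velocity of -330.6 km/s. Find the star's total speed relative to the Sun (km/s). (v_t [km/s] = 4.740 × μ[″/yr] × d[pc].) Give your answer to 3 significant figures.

d = 1/p = 1/0.2336″ = 4.2808 pc.
v_t = 4.740 μ d = 4.740 × 6.653 × 4.2808 = 135 km/s.
v = √(v_r² + v_t²) = √((-330.6)² + 135²) = √127521 = 357.1 km/s.

357 km/s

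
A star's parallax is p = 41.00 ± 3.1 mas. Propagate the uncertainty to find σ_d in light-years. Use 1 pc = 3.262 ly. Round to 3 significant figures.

d = 1/p, so σ_d = σ_p / p².
σ_d = 0.00310 / (0.04100)² = 0.00310 / 0.001681 = 1.8441 pc = 1.8441 × 3.262 ly = 6.0155 ly.

6.02 ly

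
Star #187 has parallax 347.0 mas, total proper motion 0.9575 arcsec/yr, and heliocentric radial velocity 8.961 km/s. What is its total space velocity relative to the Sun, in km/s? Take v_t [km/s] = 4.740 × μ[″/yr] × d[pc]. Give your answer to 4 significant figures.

d = 1/p = 1/0.3470″ = 2.8818 pc.
v_t = 4.740 μ d = 4.740 × 0.9575 × 2.8818 = 13.079 km/s.
v = √(v_r² + v_t²) = √(8.961² + 13.079²) = √251.36 = 15.854 km/s.

15.85 km/s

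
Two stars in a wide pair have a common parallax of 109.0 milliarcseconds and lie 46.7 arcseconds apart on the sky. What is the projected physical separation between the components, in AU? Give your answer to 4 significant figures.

d = 1/p = 1/0.1090″ = 9.1743 pc.
At distance d (pc), an angle of θ arcsec spans θ·d AU: s = 46.7 × 9.1743 = 428.44 AU.

428.4 AU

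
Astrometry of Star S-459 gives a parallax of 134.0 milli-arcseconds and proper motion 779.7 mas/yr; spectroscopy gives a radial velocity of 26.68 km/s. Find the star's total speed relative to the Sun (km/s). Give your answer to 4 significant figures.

38.37 km/s

d = 1/p = 1/0.1340″ = 7.4627 pc.
μ = 779.7 mas/yr = 0.7797 ″/yr.
v_t = 4.740 μ d = 4.740 × 0.7797 × 7.4627 = 27.58 km/s.
v = √(v_r² + v_t²) = √(26.68² + 27.58²) = √1472.48 = 38.373 km/s.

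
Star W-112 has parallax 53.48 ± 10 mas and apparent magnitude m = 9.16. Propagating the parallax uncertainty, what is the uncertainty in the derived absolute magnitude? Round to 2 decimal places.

σ_M = 0.41 mag

M = m − 5 log₁₀ d + 5 = m + 5 log₁₀ p + 5, so ∂M/∂p = 5/(p ln 10).
σ_M = (5/ln 10) · (σ_p/p) = 2.1715 × 10/53.48 = 2.1715 × 0.18699 = 0.40605.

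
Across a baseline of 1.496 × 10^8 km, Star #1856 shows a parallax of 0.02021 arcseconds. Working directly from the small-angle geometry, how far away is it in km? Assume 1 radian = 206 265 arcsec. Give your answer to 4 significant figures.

θ = 0.02021″ = 0.02021/206265 = 9.7981 × 10^-8 rad.
d = B/θ = (1.496 × 10^8) / (9.7981 × 10^-8) = 1.5268 × 10^15 km.

1.527 × 10^15 km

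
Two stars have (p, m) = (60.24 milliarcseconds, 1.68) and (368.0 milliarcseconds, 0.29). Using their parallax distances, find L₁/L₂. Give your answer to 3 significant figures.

d₁ = 1/p₁ = 1/0.06024″ = 16.6 pc; d₂ = 1/p₂ = 1/0.3680″ = 2.7174 pc.
M₁ = m₁ − 5 log₁₀ d₁ + 5 = 1.68 − 6.1005 + 5 = 0.5795.
M₂ = 0.29 − 2.1708 + 5 = 3.1192.
L₁/L₂ = 10^(0.4(M₂ − M₁)) = 10^(0.4 × 2.5397) = 10^1.01588 = 10.372.

L₁/L₂ = 10.4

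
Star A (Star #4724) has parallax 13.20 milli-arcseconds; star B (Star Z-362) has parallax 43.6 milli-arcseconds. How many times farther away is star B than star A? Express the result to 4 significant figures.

0.3028

Since d = 1/p, d_B/d_A = p_A/p_B.
= 13.20 / 43.6 = 0.30275.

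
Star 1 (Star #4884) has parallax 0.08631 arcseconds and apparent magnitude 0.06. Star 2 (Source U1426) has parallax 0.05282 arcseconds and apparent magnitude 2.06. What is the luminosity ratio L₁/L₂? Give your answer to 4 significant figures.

d₁ = 1/p₁ = 1/0.08631″ = 11.586 pc; d₂ = 1/p₂ = 1/0.05282″ = 18.932 pc.
M₁ = m₁ − 5 log₁₀ d₁ + 5 = 0.06 − 5.3197 + 5 = -0.2597.
M₂ = 2.06 − 6.3860 + 5 = 0.6740.
L₁/L₂ = 10^(0.4(M₂ − M₁)) = 10^(0.4 × 0.9337) = 10^0.37348 = 2.3631.

L₁/L₂ = 2.363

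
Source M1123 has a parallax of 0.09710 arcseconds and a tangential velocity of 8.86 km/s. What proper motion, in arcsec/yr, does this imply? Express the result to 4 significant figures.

0.1815 arcsec/yr

d = 1/p = 1/0.09710″ = 10.299 pc.
μ = v_t / (4.74 d) = 8.86 / (4.74 × 10.299) = 8.86 / 48.817 = 0.18149 ″/yr.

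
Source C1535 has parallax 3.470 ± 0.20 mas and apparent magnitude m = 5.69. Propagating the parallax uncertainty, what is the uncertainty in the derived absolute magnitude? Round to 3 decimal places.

M = m − 5 log₁₀ d + 5 = m + 5 log₁₀ p + 5, so ∂M/∂p = 5/(p ln 10).
σ_M = (5/ln 10) · (σ_p/p) = 2.1715 × 0.20/3.470 = 2.1715 × 0.057637 = 0.12516.

σ_M = 0.125 mag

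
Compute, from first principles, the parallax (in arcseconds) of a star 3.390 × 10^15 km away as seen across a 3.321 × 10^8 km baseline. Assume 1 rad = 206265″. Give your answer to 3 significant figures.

0.0202 arcsec

θ ≈ B/d = (3.321 × 10^8) / (3.390 × 10^15) = 9.7965 × 10^-8 rad.
In arcseconds: 9.7965 × 10^-8 × 206265 = 0.020207″.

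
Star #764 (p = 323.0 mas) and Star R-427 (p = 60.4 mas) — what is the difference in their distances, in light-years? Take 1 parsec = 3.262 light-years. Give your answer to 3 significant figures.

43.9 ly

d_A = 1/0.3230″ = 3.096 pc; d_B = 1/0.06040″ = 16.556 pc.
|d_B − d_A| = |16.556 − 3.096| = 13.46 pc = 13.46 × 3.262 ly = 43.907 ly.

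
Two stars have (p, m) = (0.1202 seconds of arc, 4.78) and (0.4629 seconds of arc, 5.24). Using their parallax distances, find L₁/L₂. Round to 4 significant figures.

d₁ = 1/p₁ = 1/0.1202″ = 8.3195 pc; d₂ = 1/p₂ = 1/0.4629″ = 2.1603 pc.
M₁ = m₁ − 5 log₁₀ d₁ + 5 = 4.78 − 4.6005 + 5 = 5.1795.
M₂ = 5.24 − 1.6726 + 5 = 8.5674.
L₁/L₂ = 10^(0.4(M₂ − M₁)) = 10^(0.4 × 3.3879) = 10^1.35516 = 22.655.

L₁/L₂ = 22.66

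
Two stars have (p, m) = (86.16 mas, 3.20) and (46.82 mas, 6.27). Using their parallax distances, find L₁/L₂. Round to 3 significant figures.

L₁/L₂ = 4.99

d₁ = 1/p₁ = 1/0.08616″ = 11.606 pc; d₂ = 1/p₂ = 1/0.04682″ = 21.358 pc.
M₁ = m₁ − 5 log₁₀ d₁ + 5 = 3.20 − 5.3234 + 5 = 2.8766.
M₂ = 6.27 − 6.6478 + 5 = 4.6222.
L₁/L₂ = 10^(0.4(M₂ − M₁)) = 10^(0.4 × 1.7456) = 10^0.69824 = 4.9916.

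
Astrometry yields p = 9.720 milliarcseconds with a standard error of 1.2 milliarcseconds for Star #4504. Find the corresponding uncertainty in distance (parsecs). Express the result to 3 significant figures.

d = 1/p, so σ_d = σ_p / p².
σ_d = 0.00120 / (0.009720)² = 0.00120 / 0.000094478 = 12.701 pc.

12.7 pc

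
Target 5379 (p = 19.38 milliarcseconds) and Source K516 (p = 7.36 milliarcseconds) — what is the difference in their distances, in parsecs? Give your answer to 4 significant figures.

d_A = 1/0.01938″ = 51.6 pc; d_B = 1/0.007360″ = 135.87 pc.
|d_B − d_A| = |135.87 − 51.6| = 84.27 pc.

84.27 pc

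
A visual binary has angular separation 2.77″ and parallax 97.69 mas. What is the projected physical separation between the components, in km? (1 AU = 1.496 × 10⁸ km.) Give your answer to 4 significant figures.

4.242 × 10^9 km

d = 1/p = 1/0.09769″ = 10.236 pc.
At distance d (pc), an angle of θ arcsec spans θ·d AU: s = 2.77 × 10.236 = 28.354 AU.
= 28.354 × 1.496 × 10⁸ km = 4.2418 × 10^9 km.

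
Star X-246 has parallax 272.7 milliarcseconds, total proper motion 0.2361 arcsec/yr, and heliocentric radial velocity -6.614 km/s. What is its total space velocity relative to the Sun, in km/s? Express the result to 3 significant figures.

7.78 km/s

d = 1/p = 1/0.2727″ = 3.667 pc.
v_t = 4.740 μ d = 4.740 × 0.2361 × 3.667 = 4.1038 km/s.
v = √(v_r² + v_t²) = √((-6.614)² + 4.1038²) = √60.5862 = 7.7837 km/s.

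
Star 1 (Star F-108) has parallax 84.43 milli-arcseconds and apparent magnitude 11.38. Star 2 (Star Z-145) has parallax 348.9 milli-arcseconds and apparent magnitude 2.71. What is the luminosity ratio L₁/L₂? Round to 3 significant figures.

d₁ = 1/p₁ = 1/0.08443″ = 11.844 pc; d₂ = 1/p₂ = 1/0.3489″ = 2.8662 pc.
M₁ = m₁ − 5 log₁₀ d₁ + 5 = 11.38 − 5.3675 + 5 = 11.0125.
M₂ = 2.71 − 2.2865 + 5 = 5.4235.
L₁/L₂ = 10^(0.4(M₂ − M₁)) = 10^(0.4 × (-5.5890)) = 10^(-2.23560) = 0.005813.

L₁/L₂ = 0.00581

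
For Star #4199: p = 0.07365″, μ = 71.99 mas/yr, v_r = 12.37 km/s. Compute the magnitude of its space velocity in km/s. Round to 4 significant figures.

13.21 km/s

d = 1/p = 1/0.07365″ = 13.578 pc.
μ = 71.99 mas/yr = 0.07199 ″/yr.
v_t = 4.740 μ d = 4.740 × 0.07199 × 13.578 = 4.6333 km/s.
v = √(v_r² + v_t²) = √(12.37² + 4.6333²) = √174.484 = 13.209 km/s.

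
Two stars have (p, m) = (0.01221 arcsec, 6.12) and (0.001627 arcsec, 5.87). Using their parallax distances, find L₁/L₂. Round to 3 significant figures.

d₁ = 1/p₁ = 1/0.01221″ = 81.9 pc; d₂ = 1/p₂ = 1/0.001627″ = 614.63 pc.
M₁ = m₁ − 5 log₁₀ d₁ + 5 = 6.12 − 9.5664 + 5 = 1.5536.
M₂ = 5.87 − 13.9431 + 5 = -3.0731.
L₁/L₂ = 10^(0.4(M₂ − M₁)) = 10^(0.4 × (-4.6267)) = 10^(-1.85068) = 0.014103.

L₁/L₂ = 0.0141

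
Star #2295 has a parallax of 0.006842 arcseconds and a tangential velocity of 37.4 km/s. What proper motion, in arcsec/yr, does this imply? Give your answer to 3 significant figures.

0.0540 arcsec/yr

d = 1/p = 1/0.006842″ = 146.16 pc.
μ = v_t / (4.74 d) = 37.4 / (4.74 × 146.16) = 37.4 / 692.8 = 0.053984 ″/yr.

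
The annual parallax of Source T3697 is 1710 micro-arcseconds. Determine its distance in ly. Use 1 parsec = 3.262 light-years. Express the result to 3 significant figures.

p = 1710 micro-arcseconds = 0.001710 arcsec.
d = 1/p = 1/0.001710 = 584.8 pc.
In light-years: 584.8 × 3.262 = 1907.6 ly.

1910 ly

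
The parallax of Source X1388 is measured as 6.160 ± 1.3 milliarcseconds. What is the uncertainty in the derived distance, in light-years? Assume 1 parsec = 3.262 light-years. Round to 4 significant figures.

d = 1/p, so σ_d = σ_p / p².
σ_d = 0.00130 / (0.006160)² = 0.00130 / 0.000037946 = 34.259 pc = 34.259 × 3.262 ly = 111.75 ly.

111.8 ly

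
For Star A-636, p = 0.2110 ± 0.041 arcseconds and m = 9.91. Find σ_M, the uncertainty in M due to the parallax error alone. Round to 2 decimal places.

σ_M = 0.42 mag

M = m − 5 log₁₀ d + 5 = m + 5 log₁₀ p + 5, so ∂M/∂p = 5/(p ln 10).
σ_M = (5/ln 10) · (σ_p/p) = 2.1715 × 0.041/0.2110 = 2.1715 × 0.19431 = 0.42194.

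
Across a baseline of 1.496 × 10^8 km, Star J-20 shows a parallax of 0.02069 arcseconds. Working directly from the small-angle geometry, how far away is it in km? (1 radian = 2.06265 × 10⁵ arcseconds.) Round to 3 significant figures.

θ = 0.02069″ = 0.02069/206265 = 1.0031 × 10^-7 rad.
d = B/θ = (1.496 × 10^8) / (1.0031 × 10^-7) = 1.4914 × 10^15 km.

1.49 × 10^15 km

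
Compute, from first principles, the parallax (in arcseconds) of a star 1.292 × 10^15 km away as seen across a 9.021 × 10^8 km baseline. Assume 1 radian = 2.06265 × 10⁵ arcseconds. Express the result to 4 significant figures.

θ ≈ B/d = (9.021 × 10^8) / (1.292 × 10^15) = 6.9822 × 10^-7 rad.
In arcseconds: 6.9822 × 10^-7 × 206265 = 0.14402″.

0.1440 arcsec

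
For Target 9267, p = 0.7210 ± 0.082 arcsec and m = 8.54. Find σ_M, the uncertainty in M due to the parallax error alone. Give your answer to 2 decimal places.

M = m − 5 log₁₀ d + 5 = m + 5 log₁₀ p + 5, so ∂M/∂p = 5/(p ln 10).
σ_M = (5/ln 10) · (σ_p/p) = 2.1715 × 0.082/0.7210 = 2.1715 × 0.11373 = 0.24696.

σ_M = 0.25 mag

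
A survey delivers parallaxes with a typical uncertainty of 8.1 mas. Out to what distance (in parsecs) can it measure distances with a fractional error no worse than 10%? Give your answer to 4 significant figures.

σ_d/d = σ_p/p, so the condition is σ_p/p ≤ 0.10, i.e. p ≥ σ_p/0.10.
p_min = 8.1/0.10 = 81 mas = 0.081 arcsec.
d_max = 1/p_min = 1/0.081 = 12.346 pc.

12.35 pc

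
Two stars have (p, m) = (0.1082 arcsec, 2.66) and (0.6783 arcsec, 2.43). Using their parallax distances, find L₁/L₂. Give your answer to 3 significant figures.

d₁ = 1/p₁ = 1/0.1082″ = 9.2421 pc; d₂ = 1/p₂ = 1/0.6783″ = 1.4743 pc.
M₁ = m₁ − 5 log₁₀ d₁ + 5 = 2.66 − 4.8289 + 5 = 2.8311.
M₂ = 2.43 − 0.8429 + 5 = 6.5871.
L₁/L₂ = 10^(0.4(M₂ − M₁)) = 10^(0.4 × 3.7560) = 10^1.50240 = 31.798.

L₁/L₂ = 31.8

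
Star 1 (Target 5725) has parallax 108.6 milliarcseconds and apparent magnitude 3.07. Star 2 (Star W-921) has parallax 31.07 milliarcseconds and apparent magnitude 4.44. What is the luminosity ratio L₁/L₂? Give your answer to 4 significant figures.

d₁ = 1/p₁ = 1/0.1086″ = 9.2081 pc; d₂ = 1/p₂ = 1/0.03107″ = 32.185 pc.
M₁ = m₁ − 5 log₁₀ d₁ + 5 = 3.07 − 4.8209 + 5 = 3.2491.
M₂ = 4.44 − 7.5383 + 5 = 1.9017.
L₁/L₂ = 10^(0.4(M₂ − M₁)) = 10^(0.4 × (-1.3474)) = 10^(-0.53896) = 0.28909.

L₁/L₂ = 0.2891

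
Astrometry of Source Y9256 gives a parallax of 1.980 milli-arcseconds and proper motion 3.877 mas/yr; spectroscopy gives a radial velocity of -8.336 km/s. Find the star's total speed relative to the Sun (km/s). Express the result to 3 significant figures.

d = 1/p = 1/0.001980″ = 505.05 pc.
μ = 3.877 mas/yr = 0.003877 ″/yr.
v_t = 4.740 μ d = 4.740 × 0.003877 × 505.05 = 9.2813 km/s.
v = √(v_r² + v_t²) = √((-8.336)² + 9.2813²) = √155.631 = 12.475 km/s.

12.5 km/s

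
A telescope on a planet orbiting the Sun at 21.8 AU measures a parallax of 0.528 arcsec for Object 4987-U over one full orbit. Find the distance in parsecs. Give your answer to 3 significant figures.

41.3 pc

With baseline B (in AU) and parallax p (in arcsec), d = B/p parsecs.
d = 21.8 / 0.528 = 41.288 pc.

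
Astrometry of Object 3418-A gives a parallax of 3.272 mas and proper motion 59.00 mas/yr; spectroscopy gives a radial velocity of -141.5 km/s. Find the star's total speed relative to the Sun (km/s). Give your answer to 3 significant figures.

d = 1/p = 1/0.003272″ = 305.62 pc.
μ = 59.00 mas/yr = 0.05900 ″/yr.
v_t = 4.740 μ d = 4.740 × 0.05900 × 305.62 = 85.47 km/s.
v = √(v_r² + v_t²) = √((-141.5)² + 85.47²) = √27327.4 = 165.31 km/s.

165 km/s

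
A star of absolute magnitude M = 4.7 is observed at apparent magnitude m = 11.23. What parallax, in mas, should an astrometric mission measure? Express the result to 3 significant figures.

m − M = 11.23 − 4.7 = 6.53.
d = 10^((m−M)/5 + 1) = 10^2.306 = 202.3 pc.
p = 1/d = 1/202.3 = 0.0049432 arcsec = 4.9432 mas.

4.94 mas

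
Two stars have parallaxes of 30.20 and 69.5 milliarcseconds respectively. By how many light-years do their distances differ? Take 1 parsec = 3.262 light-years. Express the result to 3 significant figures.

d_A = 1/0.03020″ = 33.113 pc; d_B = 1/0.06950″ = 14.388 pc.
|d_B − d_A| = |14.388 − 33.113| = 18.725 pc = 18.725 × 3.262 ly = 61.081 ly.

61.1 ly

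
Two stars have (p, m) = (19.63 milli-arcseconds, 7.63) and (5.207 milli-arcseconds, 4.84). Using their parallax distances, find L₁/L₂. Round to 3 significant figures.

d₁ = 1/p₁ = 1/0.01963″ = 50.942 pc; d₂ = 1/p₂ = 1/0.005207″ = 192.05 pc.
M₁ = m₁ − 5 log₁₀ d₁ + 5 = 7.63 − 8.5354 + 5 = 4.0946.
M₂ = 4.84 − 11.4171 + 5 = -1.5771.
L₁/L₂ = 10^(0.4(M₂ − M₁)) = 10^(0.4 × (-5.6717)) = 10^(-2.26868) = 0.0053867.

L₁/L₂ = 0.00539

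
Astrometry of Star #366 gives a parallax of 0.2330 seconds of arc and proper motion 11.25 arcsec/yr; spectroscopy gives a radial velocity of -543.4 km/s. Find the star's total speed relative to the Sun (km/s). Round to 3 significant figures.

590 km/s

d = 1/p = 1/0.2330″ = 4.2918 pc.
v_t = 4.740 μ d = 4.740 × 11.25 × 4.2918 = 228.86 km/s.
v = √(v_r² + v_t²) = √((-543.4)² + 228.86²) = √347660 = 589.63 km/s.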